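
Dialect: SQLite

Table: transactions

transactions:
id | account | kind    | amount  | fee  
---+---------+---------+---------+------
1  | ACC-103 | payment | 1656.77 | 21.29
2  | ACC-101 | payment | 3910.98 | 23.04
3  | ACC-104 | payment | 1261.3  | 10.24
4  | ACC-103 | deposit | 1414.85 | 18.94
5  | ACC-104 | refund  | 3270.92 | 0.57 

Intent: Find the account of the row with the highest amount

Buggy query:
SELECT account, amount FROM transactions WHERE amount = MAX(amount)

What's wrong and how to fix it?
Bug: MAX(amount) is an aggregate and cannot be used directly in WHERE

Fix: Use a subquery: WHERE amount = (SELECT MAX(amount) FROM transactions)

Corrected query:
SELECT account, amount FROM transactions WHERE amount = (SELECT MAX(amount) FROM transactions)

Result:
account | amount 
--------+--------
ACC-101 | 3910.98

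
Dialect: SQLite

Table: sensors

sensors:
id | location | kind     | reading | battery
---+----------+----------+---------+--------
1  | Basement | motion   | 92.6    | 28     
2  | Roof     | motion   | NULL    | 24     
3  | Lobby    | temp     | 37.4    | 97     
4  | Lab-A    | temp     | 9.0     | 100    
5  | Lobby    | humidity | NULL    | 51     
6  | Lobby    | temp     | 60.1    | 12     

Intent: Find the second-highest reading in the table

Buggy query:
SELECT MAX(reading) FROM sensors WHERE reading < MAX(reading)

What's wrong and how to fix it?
Bug: The inner MAX is an aggregate inside WHERE, which is not allowed

Fix: Put the inner MAX in a scalar subquery

Corrected query:
SELECT MAX(reading) FROM sensors WHERE reading < (SELECT MAX(reading) FROM sensors)

Result:
MAX(reading)
------------
60.1        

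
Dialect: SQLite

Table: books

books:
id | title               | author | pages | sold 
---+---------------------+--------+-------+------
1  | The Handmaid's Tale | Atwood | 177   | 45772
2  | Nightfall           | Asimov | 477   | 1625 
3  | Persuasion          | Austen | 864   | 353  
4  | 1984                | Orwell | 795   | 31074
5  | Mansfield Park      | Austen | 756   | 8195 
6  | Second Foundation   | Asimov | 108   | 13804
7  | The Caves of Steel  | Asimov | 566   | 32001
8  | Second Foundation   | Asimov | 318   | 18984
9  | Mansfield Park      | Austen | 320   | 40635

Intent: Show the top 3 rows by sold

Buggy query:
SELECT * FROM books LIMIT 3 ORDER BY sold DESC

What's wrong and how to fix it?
Bug: LIMIT must come after ORDER BY

Fix: Sort with ORDER BY, then apply LIMIT

Corrected query:
SELECT * FROM books ORDER BY sold DESC LIMIT 3

Result:
id | title               | author | pages | sold 
---+---------------------+--------+-------+------
1  | The Handmaid's Tale | Atwood | 177   | 45772
9  | Mansfield Park      | Austen | 320   | 40635
7  | The Caves of Steel  | Asimov | 566   | 32001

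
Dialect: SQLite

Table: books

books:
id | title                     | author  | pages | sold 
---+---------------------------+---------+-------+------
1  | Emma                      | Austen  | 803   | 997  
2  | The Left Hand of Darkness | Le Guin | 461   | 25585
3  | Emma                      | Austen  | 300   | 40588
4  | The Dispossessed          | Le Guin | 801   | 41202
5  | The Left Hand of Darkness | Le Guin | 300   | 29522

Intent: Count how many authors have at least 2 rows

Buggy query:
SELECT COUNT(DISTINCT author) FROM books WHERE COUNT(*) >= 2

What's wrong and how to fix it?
Bug: WHERE filters individual rows, not groups, so a group-level COUNT is invalid there

Fix: Use a subquery that GROUPs and filters with HAVING, then count its rows

Corrected query:
SELECT COUNT(*) FROM (SELECT author FROM books GROUP BY author HAVING COUNT(*) >= 2)

Result:
COUNT(*)
--------
2       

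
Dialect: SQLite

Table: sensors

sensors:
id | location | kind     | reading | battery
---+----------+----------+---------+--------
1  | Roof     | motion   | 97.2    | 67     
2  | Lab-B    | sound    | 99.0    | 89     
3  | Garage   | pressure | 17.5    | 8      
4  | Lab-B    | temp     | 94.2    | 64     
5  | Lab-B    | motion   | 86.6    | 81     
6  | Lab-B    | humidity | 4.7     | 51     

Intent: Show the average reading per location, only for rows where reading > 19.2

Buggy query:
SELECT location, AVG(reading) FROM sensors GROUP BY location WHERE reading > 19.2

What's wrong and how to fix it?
Bug: Row-level WHERE must come before GROUP BY in the clause order

Fix: Move the WHERE clause before GROUP BY

Corrected query:
SELECT location, AVG(reading) FROM sensors WHERE reading > 19.2 GROUP BY location

Result:
location | AVG(reading)
---------+-------------
Lab-B    | 93.266667   
Roof     | 97.2        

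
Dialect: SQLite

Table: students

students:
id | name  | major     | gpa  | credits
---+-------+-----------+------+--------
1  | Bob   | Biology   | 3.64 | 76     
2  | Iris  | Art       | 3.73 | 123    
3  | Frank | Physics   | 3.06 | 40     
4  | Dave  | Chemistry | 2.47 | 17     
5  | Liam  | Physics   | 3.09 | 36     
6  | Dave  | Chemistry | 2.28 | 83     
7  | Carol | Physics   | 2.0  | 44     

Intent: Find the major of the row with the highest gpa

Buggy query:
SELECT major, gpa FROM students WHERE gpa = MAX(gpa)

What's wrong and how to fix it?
Bug: WHERE is evaluated per row; an aggregate over the whole table isn't defined there

Fix: Use a subquery: WHERE gpa = (SELECT MAX(gpa) FROM students)

Corrected query:
SELECT major, gpa FROM students WHERE gpa = (SELECT MAX(gpa) FROM students)

Result:
major | gpa 
------+-----
Art   | 3.73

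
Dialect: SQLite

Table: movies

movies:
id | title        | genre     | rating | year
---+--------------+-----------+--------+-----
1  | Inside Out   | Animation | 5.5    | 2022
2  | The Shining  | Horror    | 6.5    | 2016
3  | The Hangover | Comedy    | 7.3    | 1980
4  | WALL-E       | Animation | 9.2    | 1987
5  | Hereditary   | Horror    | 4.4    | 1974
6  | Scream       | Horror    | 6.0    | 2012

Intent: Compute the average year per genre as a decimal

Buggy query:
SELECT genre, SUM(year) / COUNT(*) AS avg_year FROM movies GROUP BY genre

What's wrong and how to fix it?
Bug: SUM(year) and COUNT(*) are both integers; the division truncates the fractional part

Fix: Multiply by 1.0 (or CAST to REAL) to force floating-point division

Corrected query:
SELECT genre, SUM(year) * 1.0 / COUNT(*) AS avg_year FROM movies GROUP BY genre

Result:
genre     | avg_year   
----------+------------
Animation | 2004.5     
Comedy    | 1980       
Horror    | 2000.666667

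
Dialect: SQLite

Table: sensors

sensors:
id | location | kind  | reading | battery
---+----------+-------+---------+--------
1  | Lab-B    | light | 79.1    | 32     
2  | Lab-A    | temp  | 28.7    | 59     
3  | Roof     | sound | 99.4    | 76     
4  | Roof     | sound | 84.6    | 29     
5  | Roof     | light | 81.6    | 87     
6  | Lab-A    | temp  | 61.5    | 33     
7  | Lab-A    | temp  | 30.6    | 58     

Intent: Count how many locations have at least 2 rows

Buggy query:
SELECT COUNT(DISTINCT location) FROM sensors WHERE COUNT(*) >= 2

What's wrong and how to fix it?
Bug: COUNT(*) cannot appear in WHERE; the per-group count doesn't exist yet

Fix: Group first with HAVING COUNT(*) >= 2, then COUNT the resulting groups

Corrected query:
SELECT COUNT(*) FROM (SELECT location FROM sensors GROUP BY location HAVING COUNT(*) >= 2)

Result:
COUNT(*)
--------
2       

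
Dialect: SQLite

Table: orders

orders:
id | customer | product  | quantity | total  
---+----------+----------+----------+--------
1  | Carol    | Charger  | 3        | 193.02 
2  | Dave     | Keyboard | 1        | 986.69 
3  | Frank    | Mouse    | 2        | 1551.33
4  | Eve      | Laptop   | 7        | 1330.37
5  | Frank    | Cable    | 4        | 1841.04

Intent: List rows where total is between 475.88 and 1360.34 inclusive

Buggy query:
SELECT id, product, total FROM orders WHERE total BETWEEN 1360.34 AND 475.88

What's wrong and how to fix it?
Bug: BETWEEN expects the lower bound first; with 1360.34 AND 475.88 the range is empty

Fix: Write BETWEEN 475.88 AND 1360.34

Corrected query:
SELECT id, product, total FROM orders WHERE total BETWEEN 475.88 AND 1360.34

Result:
id | product  | total  
---+----------+--------
2  | Keyboard | 986.69 
4  | Laptop   | 1330.37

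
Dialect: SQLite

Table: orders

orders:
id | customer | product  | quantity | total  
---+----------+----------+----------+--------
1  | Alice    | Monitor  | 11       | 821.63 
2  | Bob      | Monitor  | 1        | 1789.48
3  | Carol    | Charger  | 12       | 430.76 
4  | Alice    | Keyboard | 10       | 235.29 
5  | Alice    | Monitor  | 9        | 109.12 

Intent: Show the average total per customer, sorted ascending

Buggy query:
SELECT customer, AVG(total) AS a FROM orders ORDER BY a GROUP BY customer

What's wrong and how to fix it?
Bug: GROUP BY must precede ORDER BY

Fix: Reorder: SELECT … FROM … GROUP BY … ORDER BY …

Corrected query:
SELECT customer, AVG(total) AS a FROM orders GROUP BY customer ORDER BY a

Result:
customer | a      
---------+--------
Alice    | 388.68 
Carol    | 430.76 
Bob      | 1789.48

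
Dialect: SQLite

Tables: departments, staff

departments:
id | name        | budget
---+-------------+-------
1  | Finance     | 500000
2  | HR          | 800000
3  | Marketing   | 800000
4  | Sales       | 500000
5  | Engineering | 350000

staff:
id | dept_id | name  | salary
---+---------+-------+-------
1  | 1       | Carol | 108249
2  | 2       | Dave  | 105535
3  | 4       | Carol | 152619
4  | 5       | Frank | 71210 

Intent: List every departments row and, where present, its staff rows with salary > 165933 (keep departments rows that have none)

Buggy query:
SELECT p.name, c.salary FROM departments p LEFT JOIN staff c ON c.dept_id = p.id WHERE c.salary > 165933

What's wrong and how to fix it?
Bug: A WHERE condition on the right-hand table after LEFT JOIN drops unmatched parents

Fix: Put 'c.salary > 165933' in the JOIN's ON clause instead of WHERE

Corrected query:
SELECT p.name, c.salary FROM departments p LEFT JOIN staff c ON c.dept_id = p.id AND c.salary > 165933

Result:
name        | salary
------------+-------
Finance     | NULL  
HR          | NULL  
Marketing   | NULL  
Sales       | NULL  
Engineering | NULL  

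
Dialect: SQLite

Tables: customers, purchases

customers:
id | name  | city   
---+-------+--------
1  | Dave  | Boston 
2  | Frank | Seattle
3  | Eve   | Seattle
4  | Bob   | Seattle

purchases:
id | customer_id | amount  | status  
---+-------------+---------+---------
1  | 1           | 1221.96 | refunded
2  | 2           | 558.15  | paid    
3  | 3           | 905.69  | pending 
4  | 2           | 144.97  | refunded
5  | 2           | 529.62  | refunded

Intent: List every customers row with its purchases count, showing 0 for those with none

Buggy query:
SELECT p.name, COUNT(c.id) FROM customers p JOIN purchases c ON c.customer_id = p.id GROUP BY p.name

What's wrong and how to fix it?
Bug: INNER JOIN drops customers rows that have no matching purchases rows

Fix: Use LEFT JOIN so parents without children still appear (COUNT(c.id) gives 0)

Corrected query:
SELECT p.name, COUNT(c.id) FROM customers p LEFT JOIN purchases c ON c.customer_id = p.id GROUP BY p.name

Result:
name  | COUNT(c.id)
------+------------
Bob   | 0          
Dave  | 1          
Eve   | 1          
Frank | 3          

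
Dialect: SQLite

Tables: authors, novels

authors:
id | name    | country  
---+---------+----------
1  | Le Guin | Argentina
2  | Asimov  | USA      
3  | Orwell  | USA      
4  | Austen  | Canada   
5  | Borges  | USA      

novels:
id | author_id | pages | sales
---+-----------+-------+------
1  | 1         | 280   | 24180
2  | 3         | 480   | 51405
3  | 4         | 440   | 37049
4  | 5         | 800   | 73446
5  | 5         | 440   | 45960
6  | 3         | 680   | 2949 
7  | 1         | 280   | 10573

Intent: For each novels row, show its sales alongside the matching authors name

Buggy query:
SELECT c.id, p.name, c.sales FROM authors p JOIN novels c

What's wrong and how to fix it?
Bug: JOIN with no ON clause produces a cartesian product; every novels row pairs with every authors row

Fix: Specify the join condition linking the foreign key to the parent id

Corrected query:
SELECT c.id, p.name, c.sales FROM authors p JOIN novels c ON c.author_id = p.id

Result:
id | name    | sales
---+---------+------
1  | Le Guin | 24180
2  | Orwell  | 51405
3  | Austen  | 37049
4  | Borges  | 73446
5  | Borges  | 45960
6  | Orwell  | 2949 
7  | Le Guin | 10573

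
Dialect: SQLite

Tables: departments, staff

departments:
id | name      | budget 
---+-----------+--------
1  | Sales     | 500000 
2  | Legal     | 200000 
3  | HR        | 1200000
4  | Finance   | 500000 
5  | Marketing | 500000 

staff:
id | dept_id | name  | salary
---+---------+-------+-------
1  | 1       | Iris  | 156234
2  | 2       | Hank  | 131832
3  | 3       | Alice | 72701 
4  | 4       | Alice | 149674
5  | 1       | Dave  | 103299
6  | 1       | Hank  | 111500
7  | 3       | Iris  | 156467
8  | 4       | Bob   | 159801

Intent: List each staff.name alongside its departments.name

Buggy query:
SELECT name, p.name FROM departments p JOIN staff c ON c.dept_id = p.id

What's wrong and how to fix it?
Bug: Both tables have a 'name' column; the unqualified reference is ambiguous

Fix: Qualify the column with its table alias (c.name)

Corrected query:
SELECT c.name, p.name FROM departments p JOIN staff c ON c.dept_id = p.id

Result:
name  | name   
------+--------
Iris  | Sales  
Hank  | Legal  
Alice | HR     
Alice | Finance
Dave  | Sales  
Hank  | Sales  
Iris  | HR     
Bob   | Finance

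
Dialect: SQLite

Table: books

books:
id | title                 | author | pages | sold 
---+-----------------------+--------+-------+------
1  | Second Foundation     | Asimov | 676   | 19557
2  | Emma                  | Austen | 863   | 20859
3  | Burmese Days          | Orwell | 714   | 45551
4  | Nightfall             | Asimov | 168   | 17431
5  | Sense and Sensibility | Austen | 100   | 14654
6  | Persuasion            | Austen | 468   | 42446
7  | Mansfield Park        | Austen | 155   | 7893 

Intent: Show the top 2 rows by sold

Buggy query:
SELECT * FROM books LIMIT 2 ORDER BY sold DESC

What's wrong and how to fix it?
Bug: LIMIT must come after ORDER BY

Fix: Sort with ORDER BY, then apply LIMIT

Corrected query:
SELECT * FROM books ORDER BY sold DESC LIMIT 2

Result:
id | title        | author | pages | sold 
---+--------------+--------+-------+------
3  | Burmese Days | Orwell | 714   | 45551
6  | Persuasion   | Austen | 468   | 42446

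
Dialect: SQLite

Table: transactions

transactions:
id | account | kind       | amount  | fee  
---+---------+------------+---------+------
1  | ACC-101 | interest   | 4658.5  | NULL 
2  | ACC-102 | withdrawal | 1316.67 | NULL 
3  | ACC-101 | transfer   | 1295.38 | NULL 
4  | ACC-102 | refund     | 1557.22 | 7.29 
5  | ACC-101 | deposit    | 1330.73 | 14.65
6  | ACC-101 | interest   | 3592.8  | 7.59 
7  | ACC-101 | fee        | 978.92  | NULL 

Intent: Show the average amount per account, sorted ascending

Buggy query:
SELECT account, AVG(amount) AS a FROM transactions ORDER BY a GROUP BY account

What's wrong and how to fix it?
Bug: GROUP BY must precede ORDER BY

Fix: Move ORDER BY to the end, after GROUP BY

Corrected query:
SELECT account, AVG(amount) AS a FROM transactions GROUP BY account ORDER BY a

Result:
account | a       
--------+---------
ACC-102 | 1436.945
ACC-101 | 2371.266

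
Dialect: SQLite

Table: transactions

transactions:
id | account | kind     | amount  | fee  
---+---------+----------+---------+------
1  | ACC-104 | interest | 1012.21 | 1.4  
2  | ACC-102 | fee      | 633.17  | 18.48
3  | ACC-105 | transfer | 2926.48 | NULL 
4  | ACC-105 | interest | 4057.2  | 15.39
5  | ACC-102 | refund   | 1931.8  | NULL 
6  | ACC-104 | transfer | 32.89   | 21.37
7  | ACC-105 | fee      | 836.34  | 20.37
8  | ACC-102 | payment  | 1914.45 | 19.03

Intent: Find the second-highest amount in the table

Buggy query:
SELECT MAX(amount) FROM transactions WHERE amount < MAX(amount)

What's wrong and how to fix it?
Bug: The inner MAX is an aggregate inside WHERE, which is not allowed

Fix: Compute the overall MAX in a subquery, then take MAX of rows below it

Corrected query:
SELECT MAX(amount) FROM transactions WHERE amount < (SELECT MAX(amount) FROM transactions)

Result:
MAX(amount)
-----------
2926.48    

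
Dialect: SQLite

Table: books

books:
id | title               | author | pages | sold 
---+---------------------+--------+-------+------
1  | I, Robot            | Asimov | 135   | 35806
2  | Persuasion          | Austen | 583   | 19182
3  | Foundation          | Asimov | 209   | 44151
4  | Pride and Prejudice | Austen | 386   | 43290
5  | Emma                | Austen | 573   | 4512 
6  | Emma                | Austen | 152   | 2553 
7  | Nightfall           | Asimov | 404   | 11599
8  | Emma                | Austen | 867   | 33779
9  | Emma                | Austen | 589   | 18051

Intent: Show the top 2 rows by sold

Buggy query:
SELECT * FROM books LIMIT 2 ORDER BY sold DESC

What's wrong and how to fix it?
Bug: LIMIT must come after ORDER BY

Fix: Swap the clauses: ORDER BY first, then LIMIT

Corrected query:
SELECT * FROM books ORDER BY sold DESC LIMIT 2

Result:
id | title               | author | pages | sold 
---+---------------------+--------+-------+------
3  | Foundation          | Asimov | 209   | 44151
4  | Pride and Prejudice | Austen | 386   | 43290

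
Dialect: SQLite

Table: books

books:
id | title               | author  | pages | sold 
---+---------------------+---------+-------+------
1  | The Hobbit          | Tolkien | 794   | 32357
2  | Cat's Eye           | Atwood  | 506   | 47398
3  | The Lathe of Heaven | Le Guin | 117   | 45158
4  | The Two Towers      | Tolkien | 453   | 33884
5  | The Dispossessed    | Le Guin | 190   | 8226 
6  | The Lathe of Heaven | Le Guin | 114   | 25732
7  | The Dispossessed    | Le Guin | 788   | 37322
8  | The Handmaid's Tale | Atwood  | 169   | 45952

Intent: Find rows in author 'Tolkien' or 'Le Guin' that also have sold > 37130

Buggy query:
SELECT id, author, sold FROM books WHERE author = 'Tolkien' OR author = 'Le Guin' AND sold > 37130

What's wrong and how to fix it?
Bug: AND binds tighter than OR, so this parses as author = 'Tolkien' OR (author = 'Le Guin' AND sold > 37130)

Fix: Add parentheses around the OR so the AND applies to both alternatives

Corrected query:
SELECT id, author, sold FROM books WHERE (author = 'Tolkien' OR author = 'Le Guin') AND sold > 37130

Result:
id | author  | sold 
---+---------+------
3  | Le Guin | 45158
7  | Le Guin | 37322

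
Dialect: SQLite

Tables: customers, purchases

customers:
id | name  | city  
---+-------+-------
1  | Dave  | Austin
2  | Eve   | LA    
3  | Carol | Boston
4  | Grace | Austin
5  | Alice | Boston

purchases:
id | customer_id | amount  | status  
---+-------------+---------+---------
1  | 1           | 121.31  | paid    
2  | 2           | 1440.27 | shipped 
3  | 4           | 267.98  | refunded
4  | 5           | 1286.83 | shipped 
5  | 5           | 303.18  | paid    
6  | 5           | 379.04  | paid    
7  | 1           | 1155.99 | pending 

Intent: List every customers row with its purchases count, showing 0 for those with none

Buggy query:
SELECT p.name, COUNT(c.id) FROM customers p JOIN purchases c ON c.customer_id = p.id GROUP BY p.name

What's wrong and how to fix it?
Bug: INNER JOIN drops customers rows that have no matching purchases rows

Fix: Switch to LEFT JOIN to retain unmatched parent rows

Corrected query:
SELECT p.name, COUNT(c.id) FROM customers p LEFT JOIN purchases c ON c.customer_id = p.id GROUP BY p.name

Result:
name  | COUNT(c.id)
------+------------
Alice | 3          
Carol | 0          
Dave  | 2          
Eve   | 1          
Grace | 1          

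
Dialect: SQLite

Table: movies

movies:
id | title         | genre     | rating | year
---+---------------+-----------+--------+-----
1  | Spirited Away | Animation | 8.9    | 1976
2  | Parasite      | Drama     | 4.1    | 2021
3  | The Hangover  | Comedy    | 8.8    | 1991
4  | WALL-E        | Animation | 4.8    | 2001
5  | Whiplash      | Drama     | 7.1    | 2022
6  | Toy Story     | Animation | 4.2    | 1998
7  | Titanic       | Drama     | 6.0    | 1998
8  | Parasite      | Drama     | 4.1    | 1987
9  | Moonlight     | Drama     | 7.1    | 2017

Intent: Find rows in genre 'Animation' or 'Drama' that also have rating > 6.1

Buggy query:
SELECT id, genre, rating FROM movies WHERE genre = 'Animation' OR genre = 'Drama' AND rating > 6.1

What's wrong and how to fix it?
Bug: Without parentheses, AND is evaluated before OR, so the rating filter only applies to the 'Drama' branch

Fix: Group the OR with parentheses (or use IN), then AND the threshold

Corrected query:
SELECT id, genre, rating FROM movies WHERE (genre = 'Animation' OR genre = 'Drama') AND rating > 6.1

Result:
id | genre     | rating
---+-----------+-------
1  | Animation | 8.9   
5  | Drama     | 7.1   
9  | Drama     | 7.1   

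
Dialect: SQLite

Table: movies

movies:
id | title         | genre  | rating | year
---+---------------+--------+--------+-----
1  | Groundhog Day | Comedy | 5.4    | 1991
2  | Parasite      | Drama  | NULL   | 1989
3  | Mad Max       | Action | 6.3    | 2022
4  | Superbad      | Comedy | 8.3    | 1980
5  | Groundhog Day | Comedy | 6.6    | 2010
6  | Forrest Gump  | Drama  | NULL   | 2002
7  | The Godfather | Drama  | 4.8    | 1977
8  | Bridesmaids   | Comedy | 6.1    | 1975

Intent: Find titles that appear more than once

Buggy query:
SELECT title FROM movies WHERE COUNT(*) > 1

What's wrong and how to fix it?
Bug: WHERE can't reference COUNT(*); aggregates are computed after WHERE

Fix: GROUP BY title, then filter groups with HAVING COUNT(*) > 1

Corrected query:
SELECT title FROM movies GROUP BY title HAVING COUNT(*) > 1

Result:
title        
-------------
Groundhog Day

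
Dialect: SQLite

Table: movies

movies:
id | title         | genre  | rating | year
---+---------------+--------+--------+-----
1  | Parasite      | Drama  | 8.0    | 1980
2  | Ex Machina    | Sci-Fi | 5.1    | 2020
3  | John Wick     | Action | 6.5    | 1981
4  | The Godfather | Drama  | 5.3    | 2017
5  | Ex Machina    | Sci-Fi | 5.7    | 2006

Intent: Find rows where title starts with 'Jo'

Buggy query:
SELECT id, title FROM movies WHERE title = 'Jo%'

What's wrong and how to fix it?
Bug: Wildcards only work with LIKE; '=' treats '%' as a literal character

Fix: Replace '=' with LIKE so 'Jo%' is treated as a pattern

Corrected query:
SELECT id, title FROM movies WHERE title LIKE 'Jo%'

Result:
id | title    
---+----------
3  | John Wick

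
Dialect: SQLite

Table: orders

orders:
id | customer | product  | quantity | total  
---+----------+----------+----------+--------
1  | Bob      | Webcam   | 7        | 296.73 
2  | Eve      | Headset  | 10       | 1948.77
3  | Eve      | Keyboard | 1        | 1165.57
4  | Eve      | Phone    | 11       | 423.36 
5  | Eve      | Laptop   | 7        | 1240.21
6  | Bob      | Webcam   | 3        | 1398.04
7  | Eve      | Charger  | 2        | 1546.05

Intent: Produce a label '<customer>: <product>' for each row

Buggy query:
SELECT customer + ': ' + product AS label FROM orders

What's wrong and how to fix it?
Bug: SQLite uses || for string concatenation; + coerces text to numbers (yielding 0)

Fix: Use the || operator for string concatenation

Corrected query:
SELECT customer || ': ' || product AS label FROM orders

Result:
label        
-------------
Bob: Webcam  
Eve: Headset 
Eve: Keyboard
Eve: Phone   
Eve: Laptop  
Bob: Webcam  
Eve: Charger 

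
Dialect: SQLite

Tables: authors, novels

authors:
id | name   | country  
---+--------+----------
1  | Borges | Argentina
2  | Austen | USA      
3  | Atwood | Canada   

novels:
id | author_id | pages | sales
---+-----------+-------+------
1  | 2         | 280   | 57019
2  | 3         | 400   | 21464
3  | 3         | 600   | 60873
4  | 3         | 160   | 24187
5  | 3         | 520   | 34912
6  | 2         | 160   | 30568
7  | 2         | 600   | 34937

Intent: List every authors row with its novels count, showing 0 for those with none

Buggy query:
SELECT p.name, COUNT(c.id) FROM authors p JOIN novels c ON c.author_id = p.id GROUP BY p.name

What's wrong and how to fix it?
Bug: An inner join excludes parents with zero children

Fix: Use LEFT JOIN so parents without children still appear (COUNT(c.id) gives 0)

Corrected query:
SELECT p.name, COUNT(c.id) FROM authors p LEFT JOIN novels c ON c.author_id = p.id GROUP BY p.name

Result:
name   | COUNT(c.id)
-------+------------
Atwood | 4          
Austen | 3          
Borges | 0          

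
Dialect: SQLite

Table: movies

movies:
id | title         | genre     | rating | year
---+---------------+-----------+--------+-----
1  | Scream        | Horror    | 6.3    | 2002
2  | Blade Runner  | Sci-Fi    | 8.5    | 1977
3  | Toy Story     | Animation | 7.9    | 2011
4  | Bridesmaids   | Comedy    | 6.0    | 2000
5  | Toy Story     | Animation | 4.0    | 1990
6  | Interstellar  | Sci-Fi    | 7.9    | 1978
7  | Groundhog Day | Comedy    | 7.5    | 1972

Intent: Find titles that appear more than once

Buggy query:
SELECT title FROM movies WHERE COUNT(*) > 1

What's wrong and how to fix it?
Bug: COUNT(*) is an aggregate and cannot be used in WHERE

Fix: Group first, then use HAVING for the count condition

Corrected query:
SELECT title FROM movies GROUP BY title HAVING COUNT(*) > 1

Result:
title    
---------
Toy Story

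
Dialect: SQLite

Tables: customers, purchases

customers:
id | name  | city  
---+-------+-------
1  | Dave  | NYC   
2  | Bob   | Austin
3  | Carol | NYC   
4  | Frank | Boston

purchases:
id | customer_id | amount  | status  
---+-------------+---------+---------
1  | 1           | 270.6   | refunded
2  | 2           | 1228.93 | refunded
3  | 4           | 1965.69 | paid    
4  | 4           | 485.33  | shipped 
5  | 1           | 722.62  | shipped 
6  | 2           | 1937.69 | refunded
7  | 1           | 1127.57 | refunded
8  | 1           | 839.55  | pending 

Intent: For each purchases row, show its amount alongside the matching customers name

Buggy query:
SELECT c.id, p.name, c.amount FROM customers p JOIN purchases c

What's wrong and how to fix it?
Bug: Missing join condition: each purchases row is matched to all customers rows instead of just its own

Fix: Specify the join condition linking the foreign key to the parent id

Corrected query:
SELECT c.id, p.name, c.amount FROM customers p JOIN purchases c ON c.customer_id = p.id

Result:
id | name  | amount 
---+-------+--------
1  | Dave  | 270.6  
2  | Bob   | 1228.93
3  | Frank | 1965.69
4  | Frank | 485.33 
5  | Dave  | 722.62 
6  | Bob   | 1937.69
7  | Dave  | 1127.57
8  | Dave  | 839.55 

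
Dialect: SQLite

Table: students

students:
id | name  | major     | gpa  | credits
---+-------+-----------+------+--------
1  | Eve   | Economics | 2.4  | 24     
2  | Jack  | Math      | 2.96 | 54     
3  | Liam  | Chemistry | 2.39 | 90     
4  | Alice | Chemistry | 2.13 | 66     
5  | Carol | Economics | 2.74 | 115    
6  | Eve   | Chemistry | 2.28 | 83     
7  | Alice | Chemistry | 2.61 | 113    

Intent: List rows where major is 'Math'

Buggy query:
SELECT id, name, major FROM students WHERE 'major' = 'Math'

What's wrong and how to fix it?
Bug: Single quotes denote string literals in SQL; the column name is being compared as a constant string

Fix: Reference the column as major without single quotes

Corrected query:
SELECT id, name, major FROM students WHERE major = 'Math'

Result:
id | name | major
---+------+------
2  | Jack | Math 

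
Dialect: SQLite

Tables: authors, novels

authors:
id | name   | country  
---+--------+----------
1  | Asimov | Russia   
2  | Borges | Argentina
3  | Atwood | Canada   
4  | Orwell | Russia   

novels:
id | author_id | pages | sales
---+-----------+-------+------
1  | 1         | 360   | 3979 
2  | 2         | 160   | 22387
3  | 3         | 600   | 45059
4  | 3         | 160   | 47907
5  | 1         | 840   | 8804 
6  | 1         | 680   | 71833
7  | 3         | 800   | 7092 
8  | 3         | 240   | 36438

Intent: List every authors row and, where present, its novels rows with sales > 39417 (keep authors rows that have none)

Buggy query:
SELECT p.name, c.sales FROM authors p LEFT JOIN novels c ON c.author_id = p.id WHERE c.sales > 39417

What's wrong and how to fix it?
Bug: Filtering c.sales in WHERE discards the NULL rows produced by LEFT JOIN, turning it into an inner join

Fix: Move the right-table condition into the ON clause so unmatched parents are kept

Corrected query:
SELECT p.name, c.sales FROM authors p LEFT JOIN novels c ON c.author_id = p.id AND c.sales > 39417

Result:
name   | sales
-------+------
Asimov | 71833
Borges | NULL 
Atwood | 45059
Atwood | 47907
Orwell | NULL 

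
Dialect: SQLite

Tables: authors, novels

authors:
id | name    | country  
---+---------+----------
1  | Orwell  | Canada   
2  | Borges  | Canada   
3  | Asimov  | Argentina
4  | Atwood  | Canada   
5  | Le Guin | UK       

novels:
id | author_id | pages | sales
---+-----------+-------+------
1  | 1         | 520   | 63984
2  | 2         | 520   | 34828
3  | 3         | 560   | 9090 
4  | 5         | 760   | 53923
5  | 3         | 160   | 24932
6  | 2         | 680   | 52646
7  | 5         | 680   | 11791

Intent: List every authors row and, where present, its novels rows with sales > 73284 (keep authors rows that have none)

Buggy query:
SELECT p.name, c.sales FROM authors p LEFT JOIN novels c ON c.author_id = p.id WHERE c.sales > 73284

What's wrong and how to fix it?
Bug: A WHERE condition on the right-hand table after LEFT JOIN drops unmatched parents

Fix: Move the right-table condition into the ON clause so unmatched parents are kept

Corrected query:
SELECT p.name, c.sales FROM authors p LEFT JOIN novels c ON c.author_id = p.id AND c.sales > 73284

Result:
name    | sales
--------+------
Orwell  | NULL 
Borges  | NULL 
Asimov  | NULL 
Atwood  | NULL 
Le Guin | NULL 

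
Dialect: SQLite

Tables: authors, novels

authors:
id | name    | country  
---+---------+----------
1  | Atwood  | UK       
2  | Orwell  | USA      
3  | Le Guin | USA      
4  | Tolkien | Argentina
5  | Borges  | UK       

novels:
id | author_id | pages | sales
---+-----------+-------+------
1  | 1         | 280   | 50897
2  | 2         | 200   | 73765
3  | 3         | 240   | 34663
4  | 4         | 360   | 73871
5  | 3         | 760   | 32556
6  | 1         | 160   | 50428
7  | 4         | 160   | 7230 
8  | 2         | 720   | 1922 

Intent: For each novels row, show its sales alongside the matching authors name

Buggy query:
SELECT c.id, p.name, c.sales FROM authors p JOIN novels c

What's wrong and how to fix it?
Bug: JOIN with no ON clause produces a cartesian product; every novels row pairs with every authors row

Fix: Add ON c.author_id = p.id to the JOIN

Corrected query:
SELECT c.id, p.name, c.sales FROM authors p JOIN novels c ON c.author_id = p.id

Result:
id | name    | sales
---+---------+------
1  | Atwood  | 50897
2  | Orwell  | 73765
3  | Le Guin | 34663
4  | Tolkien | 73871
5  | Le Guin | 32556
6  | Atwood  | 50428
7  | Tolkien | 7230 
8  | Orwell  | 1922 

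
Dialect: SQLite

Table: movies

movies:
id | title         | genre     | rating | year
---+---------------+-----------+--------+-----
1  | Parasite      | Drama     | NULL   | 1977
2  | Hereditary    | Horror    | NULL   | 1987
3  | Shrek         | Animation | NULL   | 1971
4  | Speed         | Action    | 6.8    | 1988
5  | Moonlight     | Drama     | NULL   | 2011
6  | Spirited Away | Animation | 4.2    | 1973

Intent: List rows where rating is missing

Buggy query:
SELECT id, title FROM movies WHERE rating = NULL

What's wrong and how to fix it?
Bug: '= NULL' is always unknown in SQL three-valued logic, so no rows match

Fix: Replace '= NULL' with 'IS NULL'

Corrected query:
SELECT id, title FROM movies WHERE rating IS NULL

Result:
id | title     
---+-----------
1  | Parasite  
2  | Hereditary
3  | Shrek     
5  | Moonlight 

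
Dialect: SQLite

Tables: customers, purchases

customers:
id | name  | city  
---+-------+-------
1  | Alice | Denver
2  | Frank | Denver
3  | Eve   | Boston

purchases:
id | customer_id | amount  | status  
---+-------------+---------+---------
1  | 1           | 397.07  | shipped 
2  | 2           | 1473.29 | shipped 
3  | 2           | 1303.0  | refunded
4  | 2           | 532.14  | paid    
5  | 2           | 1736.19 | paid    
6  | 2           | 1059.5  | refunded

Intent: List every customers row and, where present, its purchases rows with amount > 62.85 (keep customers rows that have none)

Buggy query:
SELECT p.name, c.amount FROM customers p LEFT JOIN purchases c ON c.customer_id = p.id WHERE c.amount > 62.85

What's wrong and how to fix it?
Bug: A WHERE condition on the right-hand table after LEFT JOIN drops unmatched parents

Fix: Put 'c.amount > 62.85' in the JOIN's ON clause instead of WHERE

Corrected query:
SELECT p.name, c.amount FROM customers p LEFT JOIN purchases c ON c.customer_id = p.id AND c.amount > 62.85

Result:
name  | amount 
------+--------
Alice | 397.07 
Frank | 532.14 
Frank | 1059.5 
Frank | 1303   
Frank | 1473.29
Frank | 1736.19
Eve   | NULL   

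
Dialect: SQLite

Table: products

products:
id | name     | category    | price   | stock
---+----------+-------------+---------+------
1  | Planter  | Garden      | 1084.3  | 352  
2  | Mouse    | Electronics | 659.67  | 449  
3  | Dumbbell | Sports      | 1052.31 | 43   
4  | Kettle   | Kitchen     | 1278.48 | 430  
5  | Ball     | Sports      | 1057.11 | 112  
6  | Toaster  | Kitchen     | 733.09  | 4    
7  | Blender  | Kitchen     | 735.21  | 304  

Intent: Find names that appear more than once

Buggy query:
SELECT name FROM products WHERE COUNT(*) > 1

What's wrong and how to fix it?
Bug: WHERE can't reference COUNT(*); aggregates are computed after WHERE

Fix: Group first, then use HAVING for the count condition

Corrected query:
SELECT name FROM products GROUP BY name HAVING COUNT(*) > 1

Result:
(no rows)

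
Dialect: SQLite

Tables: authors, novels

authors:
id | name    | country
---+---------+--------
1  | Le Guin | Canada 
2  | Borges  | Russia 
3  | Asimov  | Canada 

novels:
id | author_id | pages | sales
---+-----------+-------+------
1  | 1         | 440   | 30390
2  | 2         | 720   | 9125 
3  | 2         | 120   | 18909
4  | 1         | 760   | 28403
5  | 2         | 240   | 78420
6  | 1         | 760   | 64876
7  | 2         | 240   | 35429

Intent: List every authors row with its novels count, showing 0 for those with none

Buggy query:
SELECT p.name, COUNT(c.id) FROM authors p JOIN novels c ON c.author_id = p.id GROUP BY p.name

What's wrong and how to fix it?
Bug: An inner join excludes parents with zero children

Fix: Use LEFT JOIN so parents without children still appear (COUNT(c.id) gives 0)

Corrected query:
SELECT p.name, COUNT(c.id) FROM authors p LEFT JOIN novels c ON c.author_id = p.id GROUP BY p.name

Result:
name    | COUNT(c.id)
--------+------------
Asimov  | 0          
Borges  | 4          
Le Guin | 3          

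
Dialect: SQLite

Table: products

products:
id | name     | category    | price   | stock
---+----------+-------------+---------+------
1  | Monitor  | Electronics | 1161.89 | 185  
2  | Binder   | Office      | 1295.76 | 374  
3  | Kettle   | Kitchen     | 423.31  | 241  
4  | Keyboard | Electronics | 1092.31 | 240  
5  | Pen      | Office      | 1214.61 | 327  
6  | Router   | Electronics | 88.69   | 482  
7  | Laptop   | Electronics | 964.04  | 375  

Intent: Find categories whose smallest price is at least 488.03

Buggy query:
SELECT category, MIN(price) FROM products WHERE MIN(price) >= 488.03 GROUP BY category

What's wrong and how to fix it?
Bug: Aggregates like MIN are computed per group after WHERE runs

Fix: Replace WHERE with HAVING after the GROUP BY

Corrected query:
SELECT category, MIN(price) FROM products GROUP BY category HAVING MIN(price) >= 488.03

Result:
category | MIN(price)
---------+-----------
Office   | 1214.61   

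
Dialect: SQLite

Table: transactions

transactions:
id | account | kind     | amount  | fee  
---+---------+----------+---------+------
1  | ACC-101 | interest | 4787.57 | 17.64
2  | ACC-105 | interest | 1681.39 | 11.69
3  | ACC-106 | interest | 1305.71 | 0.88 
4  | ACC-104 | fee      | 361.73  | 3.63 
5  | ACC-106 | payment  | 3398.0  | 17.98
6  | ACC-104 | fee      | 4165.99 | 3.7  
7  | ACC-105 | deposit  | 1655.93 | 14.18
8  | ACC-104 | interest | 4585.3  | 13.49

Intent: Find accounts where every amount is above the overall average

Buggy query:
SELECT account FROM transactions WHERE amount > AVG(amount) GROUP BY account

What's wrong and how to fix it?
Bug: WHERE evaluates per row before aggregation, so AVG() is unavailable

Fix: Compute the overall average in a scalar subquery and compare each group's MIN against it in HAVING

Corrected query:
SELECT account FROM transactions GROUP BY account HAVING MIN(amount) > (SELECT AVG(amount) FROM transactions)

Result:
account
-------
ACC-101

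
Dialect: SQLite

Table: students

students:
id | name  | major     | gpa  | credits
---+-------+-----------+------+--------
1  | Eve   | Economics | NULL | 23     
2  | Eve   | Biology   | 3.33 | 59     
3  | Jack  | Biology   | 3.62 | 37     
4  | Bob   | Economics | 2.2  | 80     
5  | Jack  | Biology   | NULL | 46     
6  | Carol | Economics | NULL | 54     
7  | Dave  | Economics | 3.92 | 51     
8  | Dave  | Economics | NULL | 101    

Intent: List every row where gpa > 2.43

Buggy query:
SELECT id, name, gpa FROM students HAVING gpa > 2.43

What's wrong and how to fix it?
Bug: This is a non-aggregate query (no GROUP BY, no aggregates), so in SQLite the HAVING clause is invalid here; a row-level condition belongs in WHERE

Fix: Replace HAVING with WHERE since the condition applies to individual rows

Corrected query:
SELECT id, name, gpa FROM students WHERE gpa > 2.43

Result:
id | name | gpa 
---+------+-----
2  | Eve  | 3.33
3  | Jack | 3.62
7  | Dave | 3.92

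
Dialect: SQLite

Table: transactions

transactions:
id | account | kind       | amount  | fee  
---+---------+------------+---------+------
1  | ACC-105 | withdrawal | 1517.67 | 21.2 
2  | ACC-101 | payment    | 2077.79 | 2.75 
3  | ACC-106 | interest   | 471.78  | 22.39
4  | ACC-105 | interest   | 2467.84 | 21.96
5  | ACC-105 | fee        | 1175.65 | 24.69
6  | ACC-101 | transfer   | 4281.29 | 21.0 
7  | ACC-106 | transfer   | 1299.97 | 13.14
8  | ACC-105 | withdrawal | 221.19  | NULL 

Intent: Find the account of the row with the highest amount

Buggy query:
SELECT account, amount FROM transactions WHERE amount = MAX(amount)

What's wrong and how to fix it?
Bug: WHERE is evaluated per row; an aggregate over the whole table isn't defined there

Fix: Wrap MAX in a scalar subquery so WHERE compares against a single value

Corrected query:
SELECT account, amount FROM transactions WHERE amount = (SELECT MAX(amount) FROM transactions)

Result:
account | amount 
--------+--------
ACC-101 | 4281.29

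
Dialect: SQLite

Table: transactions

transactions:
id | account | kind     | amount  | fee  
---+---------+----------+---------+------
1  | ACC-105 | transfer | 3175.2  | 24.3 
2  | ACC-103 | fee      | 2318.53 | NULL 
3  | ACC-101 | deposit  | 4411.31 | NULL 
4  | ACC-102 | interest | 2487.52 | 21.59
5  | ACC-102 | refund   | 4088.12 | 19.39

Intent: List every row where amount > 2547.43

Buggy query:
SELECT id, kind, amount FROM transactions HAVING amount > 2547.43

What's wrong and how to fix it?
Bug: HAVING filters the output of aggregation, but this query has no GROUP BY and no aggregate functions, so SQLite rejects it (HAVING clause on a non-aggregate query); the condition here is per row

Fix: Use WHERE for row-level filtering

Corrected query:
SELECT id, kind, amount FROM transactions WHERE amount > 2547.43

Result:
id | kind     | amount 
---+----------+--------
1  | transfer | 3175.2 
3  | deposit  | 4411.31
5  | refund   | 4088.12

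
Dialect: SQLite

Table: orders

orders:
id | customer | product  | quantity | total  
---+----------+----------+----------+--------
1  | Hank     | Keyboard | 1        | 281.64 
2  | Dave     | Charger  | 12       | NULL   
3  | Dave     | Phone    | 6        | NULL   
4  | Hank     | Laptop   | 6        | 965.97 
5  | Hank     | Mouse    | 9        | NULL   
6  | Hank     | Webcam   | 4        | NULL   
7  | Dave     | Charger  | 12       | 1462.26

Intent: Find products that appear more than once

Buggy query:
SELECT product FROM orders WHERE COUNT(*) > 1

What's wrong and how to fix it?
Bug: WHERE can't reference COUNT(*); aggregates are computed after WHERE

Fix: Group first, then use HAVING for the count condition

Corrected query:
SELECT product FROM orders GROUP BY product HAVING COUNT(*) > 1

Result:
product
-------
Charger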